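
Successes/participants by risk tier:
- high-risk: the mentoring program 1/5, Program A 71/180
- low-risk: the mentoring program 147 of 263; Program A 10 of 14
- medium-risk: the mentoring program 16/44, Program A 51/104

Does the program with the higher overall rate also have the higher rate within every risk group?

High-risk: the mentoring program 1/5 = 20.0%, Program A 71/180 = 39.4% → Program A
Low-risk: the mentoring program 147/263 = 55.9%, Program A 10/14 = 71.4% → Program A
Medium-risk: the mentoring program 16/44 = 36.4%, Program A 51/104 = 49.0% → Program A
Overall: the mentoring program 164/312 = 52.6%, Program A 132/298 = 44.3% → the mentoring program
Program A wins each risk group but the mentoring program wins overall — the comparison reverses. Program A's participants skew toward high-risk, which has a lower base rate.

No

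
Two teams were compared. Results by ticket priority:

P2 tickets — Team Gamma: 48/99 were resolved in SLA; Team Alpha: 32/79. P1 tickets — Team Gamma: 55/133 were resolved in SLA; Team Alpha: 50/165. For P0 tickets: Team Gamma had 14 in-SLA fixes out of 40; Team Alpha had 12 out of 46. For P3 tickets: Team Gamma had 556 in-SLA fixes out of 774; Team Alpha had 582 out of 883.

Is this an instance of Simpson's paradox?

P2: Team Gamma 48/99 = 48.5%, Team Alpha 32/79 = 40.5% → Team Gamma
P1: Team Gamma 55/133 = 41.4%, Team Alpha 50/165 = 30.3% → Team Gamma
P0: Team Gamma 14/40 = 35.0%, Team Alpha 12/46 = 26.1% → Team Gamma
P3: Team Gamma 556/774 = 71.8%, Team Alpha 582/883 = 65.9% → Team Gamma
Overall: Team Gamma 673/1046 = 64.3%, Team Alpha 676/1173 = 57.6% → Team Gamma
Team Gamma wins overall and in every ticket group — no reversal.

No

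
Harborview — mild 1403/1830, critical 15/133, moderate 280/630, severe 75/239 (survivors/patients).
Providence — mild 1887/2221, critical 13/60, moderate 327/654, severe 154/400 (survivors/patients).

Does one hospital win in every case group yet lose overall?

No

Mild: Harborview 1403/1830 = 76.7%, Providence 1887/2221 = 85.0% → Providence
Critical: Harborview 15/133 = 11.3%, Providence 13/60 = 21.7% → Providence
Moderate: Harborview 280/630 = 44.4%, Providence 327/654 = 50.0% → Providence
Severe: Harborview 75/239 = 31.4%, Providence 154/400 = 38.5% → Providence
Overall: Harborview 1773/2832 = 62.6%, Providence 2381/3335 = 71.4% → Providence
Providence wins overall and in every case group — no reversal.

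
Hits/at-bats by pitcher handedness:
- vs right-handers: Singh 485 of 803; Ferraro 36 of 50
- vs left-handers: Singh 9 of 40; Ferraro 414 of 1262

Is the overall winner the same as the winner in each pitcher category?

Vs right-handers: Singh 485/803 = 60.4%, Ferraro 36/50 = 72.0% → Ferraro
Vs left-handers: Singh 9/40 = 22.5%, Ferraro 414/1262 = 32.8% → Ferraro
Overall: Singh 494/843 = 58.6%, Ferraro 450/1312 = 34.3% → Singh
Ferraro wins each pitcher group but Singh wins overall — the comparison reverses. Ferraro's at-bats skew toward vs left-handers, which has a lower base rate.

No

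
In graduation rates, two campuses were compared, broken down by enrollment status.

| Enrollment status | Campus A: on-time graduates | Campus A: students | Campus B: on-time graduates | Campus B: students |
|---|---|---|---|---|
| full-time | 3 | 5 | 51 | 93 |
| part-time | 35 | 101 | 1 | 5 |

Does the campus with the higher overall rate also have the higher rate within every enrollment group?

No

Full-time: Campus A 3/5 = 60.0%, Campus B 51/93 = 54.8% → Campus A
Part-time: Campus A 35/101 = 34.7%, Campus B 1/5 = 20.0% → Campus A
Overall: Campus A 38/106 = 35.8%, Campus B 52/98 = 53.1% → Campus B
Campus A wins each enrollment group but Campus B wins overall — the comparison reverses. Campus A's students skew toward part-time, which has a lower base rate.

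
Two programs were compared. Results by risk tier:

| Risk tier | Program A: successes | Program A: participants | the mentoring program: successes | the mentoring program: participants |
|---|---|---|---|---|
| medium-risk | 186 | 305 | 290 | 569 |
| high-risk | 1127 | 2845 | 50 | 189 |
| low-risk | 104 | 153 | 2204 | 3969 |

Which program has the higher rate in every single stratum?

Medium-risk: Program A 186/305 = 61.0%, the mentoring program 290/569 = 51.0% → Program A
High-risk: Program A 1127/2845 = 39.6%, the mentoring program 50/189 = 26.5% → Program A
Low-risk: Program A 104/153 = 68.0%, the mentoring program 2204/3969 = 55.5% → Program A
Program A has the higher rate in all 3 groups.

Program A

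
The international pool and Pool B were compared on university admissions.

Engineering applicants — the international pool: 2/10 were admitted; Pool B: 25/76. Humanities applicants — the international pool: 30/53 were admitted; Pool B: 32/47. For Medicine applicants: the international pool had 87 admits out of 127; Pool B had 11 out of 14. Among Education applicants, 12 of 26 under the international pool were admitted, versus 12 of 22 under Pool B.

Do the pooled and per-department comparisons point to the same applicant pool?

No

Engineering: the international pool 2/10 = 20.0%, Pool B 25/76 = 32.9% → Pool B
Humanities: the international pool 30/53 = 56.6%, Pool B 32/47 = 68.1% → Pool B
Medicine: the international pool 87/127 = 68.5%, Pool B 11/14 = 78.6% → Pool B
Education: the international pool 12/26 = 46.2%, Pool B 12/22 = 54.5% → Pool B
Overall: the international pool 131/216 = 60.6%, Pool B 80/159 = 50.3% → the international pool
Pool B wins each department group but the international pool wins overall — the comparison reverses. Pool B's applicants skew toward Engineering, which has a lower base rate.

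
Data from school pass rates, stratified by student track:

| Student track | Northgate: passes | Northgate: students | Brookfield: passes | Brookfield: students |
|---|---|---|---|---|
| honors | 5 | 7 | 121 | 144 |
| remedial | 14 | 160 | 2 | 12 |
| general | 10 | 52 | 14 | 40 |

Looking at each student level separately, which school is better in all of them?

Brookfield

Honors: Northgate 5/7 = 71.4%, Brookfield 121/144 = 84.0% → Brookfield
Remedial: Northgate 14/160 = 8.8%, Brookfield 2/12 = 16.7% → Brookfield
General: Northgate 10/52 = 19.2%, Brookfield 14/40 = 35.0% → Brookfield
Brookfield has the higher rate in all 3 groups.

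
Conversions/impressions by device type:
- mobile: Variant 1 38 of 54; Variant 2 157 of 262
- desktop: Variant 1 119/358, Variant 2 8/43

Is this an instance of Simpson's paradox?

Mobile: Variant 1 38/54 = 70.4%, Variant 2 157/262 = 59.9% → Variant 1
Desktop: Variant 1 119/358 = 33.2%, Variant 2 8/43 = 18.6% → Variant 1
Overall: Variant 1 157/412 = 38.1%, Variant 2 165/305 = 54.1% → Variant 2
Variant 1 wins each device group but Variant 2 wins overall — the comparison reverses. Variant 1's impressions skew toward desktop, which has a lower base rate.

Yes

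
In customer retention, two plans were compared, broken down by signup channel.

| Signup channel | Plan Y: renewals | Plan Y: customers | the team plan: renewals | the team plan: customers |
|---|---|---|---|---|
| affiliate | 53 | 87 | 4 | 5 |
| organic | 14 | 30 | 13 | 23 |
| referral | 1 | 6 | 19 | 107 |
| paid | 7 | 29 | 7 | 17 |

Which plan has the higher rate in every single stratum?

Affiliate: Plan Y 53/87 = 60.9%, the team plan 4/5 = 80.0% → the team plan
Organic: Plan Y 14/30 = 46.7%, the team plan 13/23 = 56.5% → the team plan
Referral: Plan Y 1/6 = 16.7%, the team plan 19/107 = 17.8% → the team plan
Paid: Plan Y 7/29 = 24.1%, the team plan 7/17 = 41.2% → the team plan
The team plan has the higher rate in all 4 groups.

the team plan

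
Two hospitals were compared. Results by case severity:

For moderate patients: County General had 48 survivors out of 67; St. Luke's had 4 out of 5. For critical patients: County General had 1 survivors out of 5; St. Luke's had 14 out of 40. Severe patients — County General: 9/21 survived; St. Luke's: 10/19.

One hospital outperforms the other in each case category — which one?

Moderate: County General 48/67 = 71.6%, St. Luke's 4/5 = 80.0% → St. Luke's
Critical: County General 1/5 = 20.0%, St. Luke's 14/40 = 35.0% → St. Luke's
Severe: County General 9/21 = 42.9%, St. Luke's 10/19 = 52.6% → St. Luke's
St. Luke's has the higher rate in all 3 groups.

St. Luke's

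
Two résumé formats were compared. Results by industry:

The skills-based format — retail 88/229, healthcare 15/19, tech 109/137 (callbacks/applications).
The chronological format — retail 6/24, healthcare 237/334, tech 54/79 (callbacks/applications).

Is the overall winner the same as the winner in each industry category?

No

Retail: the skills-based format 88/229 = 38.4%, the chronological format 6/24 = 25.0% → the skills-based format
Healthcare: the skills-based format 15/19 = 78.9%, the chronological format 237/334 = 71.0% → the skills-based format
Tech: the skills-based format 109/137 = 79.6%, the chronological format 54/79 = 68.4% → the skills-based format
Overall: the skills-based format 212/385 = 55.1%, the chronological format 297/437 = 68.0% → the chronological format
The skills-based format wins each industry group but the chronological format wins overall — the comparison reverses. The skills-based format's applications skew toward retail, which has a lower base rate.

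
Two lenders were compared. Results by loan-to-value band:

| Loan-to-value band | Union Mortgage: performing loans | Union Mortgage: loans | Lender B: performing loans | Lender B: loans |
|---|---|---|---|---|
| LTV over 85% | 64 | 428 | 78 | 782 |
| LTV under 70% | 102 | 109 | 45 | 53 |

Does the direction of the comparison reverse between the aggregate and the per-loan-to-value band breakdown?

LTV over 85%: Union Mortgage 64/428 = 15.0%, Lender B 78/782 = 10.0% → Union Mortgage
LTV under 70%: Union Mortgage 102/109 = 93.6%, Lender B 45/53 = 84.9% → Union Mortgage
Overall: Union Mortgage 166/537 = 30.9%, Lender B 123/835 = 14.7% → Union Mortgage
Union Mortgage wins overall and in every loan-to-value group — no reversal.

No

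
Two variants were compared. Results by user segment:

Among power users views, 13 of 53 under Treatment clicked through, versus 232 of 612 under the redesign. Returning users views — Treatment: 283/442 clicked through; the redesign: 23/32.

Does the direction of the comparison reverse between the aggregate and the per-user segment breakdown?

Power users: Treatment 13/53 = 24.5%, the redesign 232/612 = 37.9% → the redesign
Returning users: Treatment 283/442 = 64.0%, the redesign 23/32 = 71.9% → the redesign
Overall: Treatment 296/495 = 59.8%, the redesign 255/644 = 39.6% → Treatment
The redesign wins each user group but Treatment wins overall — the comparison reverses. The redesign's views skew toward power users, which has a lower base rate.

Yes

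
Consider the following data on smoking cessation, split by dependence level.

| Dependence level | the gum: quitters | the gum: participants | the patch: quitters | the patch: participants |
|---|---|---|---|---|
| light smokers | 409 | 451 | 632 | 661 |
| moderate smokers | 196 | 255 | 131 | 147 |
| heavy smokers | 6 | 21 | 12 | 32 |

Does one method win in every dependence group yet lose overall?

No

Light smokers: the gum 409/451 = 90.7%, the patch 632/661 = 95.6% → the patch
Moderate smokers: the gum 196/255 = 76.9%, the patch 131/147 = 89.1% → the patch
Heavy smokers: the gum 6/21 = 28.6%, the patch 12/32 = 37.5% → the patch
Overall: the gum 611/727 = 84.0%, the patch 775/840 = 92.3% → the patch
The patch wins overall and in every dependence group — no reversal.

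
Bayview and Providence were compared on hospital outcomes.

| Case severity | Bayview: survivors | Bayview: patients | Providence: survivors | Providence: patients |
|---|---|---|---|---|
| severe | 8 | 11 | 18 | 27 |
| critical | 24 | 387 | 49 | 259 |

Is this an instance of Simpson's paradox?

No

Severe: Bayview 8/11 = 72.7%, Providence 18/27 = 66.7% → Bayview
Critical: Bayview 24/387 = 6.2%, Providence 49/259 = 18.9% → Providence
Overall: Bayview 32/398 = 8.0%, Providence 67/286 = 23.4% → Providence
Neither sweeps: Bayview wins 1 of 2 groups, Providence wins 1. Providence wins overall but not every group — no Simpson reversal.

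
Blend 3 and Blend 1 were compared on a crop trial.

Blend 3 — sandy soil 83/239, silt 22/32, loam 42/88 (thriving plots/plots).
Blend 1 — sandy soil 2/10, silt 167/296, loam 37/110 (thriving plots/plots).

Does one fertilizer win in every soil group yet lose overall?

Yes

Sandy soil: Blend 3 83/239 = 34.7%, Blend 1 2/10 = 20.0% → Blend 3
Silt: Blend 3 22/32 = 68.8%, Blend 1 167/296 = 56.4% → Blend 3
Loam: Blend 3 42/88 = 47.7%, Blend 1 37/110 = 33.6% → Blend 3
Overall: Blend 3 147/359 = 40.9%, Blend 1 206/416 = 49.5% → Blend 1
Blend 3 wins each soil group but Blend 1 wins overall — the comparison reverses. Blend 3's plots skew toward sandy soil, which has a lower base rate.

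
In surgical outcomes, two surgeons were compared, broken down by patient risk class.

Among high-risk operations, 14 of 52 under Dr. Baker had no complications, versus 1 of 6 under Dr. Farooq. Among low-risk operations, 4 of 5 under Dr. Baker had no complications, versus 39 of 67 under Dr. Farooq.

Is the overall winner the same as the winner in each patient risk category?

No

High-risk: Dr. Baker 14/52 = 26.9%, Dr. Farooq 1/6 = 16.7% → Dr. Baker
Low-risk: Dr. Baker 4/5 = 80.0%, Dr. Farooq 39/67 = 58.2% → Dr. Baker
Overall: Dr. Baker 18/57 = 31.6%, Dr. Farooq 40/73 = 54.8% → Dr. Farooq
Dr. Baker wins each patient risk group but Dr. Farooq wins overall — the comparison reverses. Dr. Baker's operations skew toward high-risk, which has a lower base rate.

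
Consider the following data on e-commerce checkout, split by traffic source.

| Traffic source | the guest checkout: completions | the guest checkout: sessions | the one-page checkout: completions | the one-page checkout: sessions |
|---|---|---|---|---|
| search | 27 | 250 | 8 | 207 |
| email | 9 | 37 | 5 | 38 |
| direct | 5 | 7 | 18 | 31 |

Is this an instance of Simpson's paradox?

No

Search: the guest checkout 27/250 = 10.8%, the one-page checkout 8/207 = 3.9% → the guest checkout
Email: the guest checkout 9/37 = 24.3%, the one-page checkout 5/38 = 13.2% → the guest checkout
Direct: the guest checkout 5/7 = 71.4%, the one-page checkout 18/31 = 58.1% → the guest checkout
Overall: the guest checkout 41/294 = 13.9%, the one-page checkout 31/276 = 11.2% → the guest checkout
The guest checkout wins overall and in every traffic group — no reversal.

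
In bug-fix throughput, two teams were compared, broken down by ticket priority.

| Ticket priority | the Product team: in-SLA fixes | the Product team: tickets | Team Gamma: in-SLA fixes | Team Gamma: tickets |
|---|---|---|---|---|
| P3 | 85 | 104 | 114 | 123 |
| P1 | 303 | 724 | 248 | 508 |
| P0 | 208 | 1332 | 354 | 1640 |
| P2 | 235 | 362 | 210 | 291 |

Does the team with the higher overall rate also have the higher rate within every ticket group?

Yes

P3: the Product team 85/104 = 81.7%, Team Gamma 114/123 = 92.7% → Team Gamma
P1: the Product team 303/724 = 41.9%, Team Gamma 248/508 = 48.8% → Team Gamma
P0: the Product team 208/1332 = 15.6%, Team Gamma 354/1640 = 21.6% → Team Gamma
P2: the Product team 235/362 = 64.9%, Team Gamma 210/291 = 72.2% → Team Gamma
Overall: the Product team 831/2522 = 33.0%, Team Gamma 926/2562 = 36.1% → Team Gamma
Team Gamma wins overall and in every ticket group — no reversal.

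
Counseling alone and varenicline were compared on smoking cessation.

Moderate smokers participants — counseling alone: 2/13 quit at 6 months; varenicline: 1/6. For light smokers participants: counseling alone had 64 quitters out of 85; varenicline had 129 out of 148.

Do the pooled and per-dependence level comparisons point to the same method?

Moderate smokers: counseling alone 2/13 = 15.4%, varenicline 1/6 = 16.7% → varenicline
Light smokers: counseling alone 64/85 = 75.3%, varenicline 129/148 = 87.2% → varenicline
Overall: counseling alone 66/98 = 67.3%, varenicline 130/154 = 84.4% → varenicline
Varenicline wins overall and in every dependence group — no reversal.

Yes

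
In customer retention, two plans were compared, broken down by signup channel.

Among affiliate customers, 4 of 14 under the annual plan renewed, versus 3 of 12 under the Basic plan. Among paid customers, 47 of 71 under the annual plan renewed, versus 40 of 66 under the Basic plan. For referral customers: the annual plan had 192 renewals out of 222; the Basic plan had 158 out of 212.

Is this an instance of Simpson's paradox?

Affiliate: the annual plan 4/14 = 28.6%, the Basic plan 3/12 = 25.0% → the annual plan
Paid: the annual plan 47/71 = 66.2%, the Basic plan 40/66 = 60.6% → the annual plan
Referral: the annual plan 192/222 = 86.5%, the Basic plan 158/212 = 74.5% → the annual plan
Overall: the annual plan 243/307 = 79.2%, the Basic plan 201/290 = 69.3% → the annual plan
The annual plan wins overall and in every signup group — no reversal.

No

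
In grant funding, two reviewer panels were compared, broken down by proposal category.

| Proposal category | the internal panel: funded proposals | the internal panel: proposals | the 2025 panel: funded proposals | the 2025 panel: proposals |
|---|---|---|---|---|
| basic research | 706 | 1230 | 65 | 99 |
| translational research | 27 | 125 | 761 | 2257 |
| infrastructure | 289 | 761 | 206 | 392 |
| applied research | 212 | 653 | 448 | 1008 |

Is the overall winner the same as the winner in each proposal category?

No

Basic research: the internal panel 706/1230 = 57.4%, the 2025 panel 65/99 = 65.7% → the 2025 panel
Translational research: the internal panel 27/125 = 21.6%, the 2025 panel 761/2257 = 33.7% → the 2025 panel
Infrastructure: the internal panel 289/761 = 38.0%, the 2025 panel 206/392 = 52.6% → the 2025 panel
Applied research: the internal panel 212/653 = 32.5%, the 2025 panel 448/1008 = 44.4% → the 2025 panel
Overall: the internal panel 1234/2769 = 44.6%, the 2025 panel 1480/3756 = 39.4% → the internal panel
The 2025 panel wins each proposal group but the internal panel wins overall — the comparison reverses. The 2025 panel's proposals skew toward translational research, which has a lower base rate.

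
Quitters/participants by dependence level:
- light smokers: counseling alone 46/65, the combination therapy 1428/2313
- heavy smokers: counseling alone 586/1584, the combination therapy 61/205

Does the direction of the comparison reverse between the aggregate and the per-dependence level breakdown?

Yes

Light smokers: counseling alone 46/65 = 70.8%, the combination therapy 1428/2313 = 61.7% → counseling alone
Heavy smokers: counseling alone 586/1584 = 37.0%, the combination therapy 61/205 = 29.8% → counseling alone
Overall: counseling alone 632/1649 = 38.3%, the combination therapy 1489/2518 = 59.1% → the combination therapy
Counseling alone wins each dependence group but the combination therapy wins overall — the comparison reverses. Counseling alone's participants skew toward heavy smokers, which has a lower base rate.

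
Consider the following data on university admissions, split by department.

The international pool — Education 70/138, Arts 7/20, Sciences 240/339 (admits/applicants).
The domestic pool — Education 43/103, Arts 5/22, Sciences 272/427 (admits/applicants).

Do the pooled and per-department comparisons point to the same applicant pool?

Education: the international pool 70/138 = 50.7%, the domestic pool 43/103 = 41.7% → the international pool
Arts: the international pool 7/20 = 35.0%, the domestic pool 5/22 = 22.7% → the international pool
Sciences: the international pool 240/339 = 70.8%, the domestic pool 272/427 = 63.7% → the international pool
Overall: the international pool 317/497 = 63.8%, the domestic pool 320/552 = 58.0% → the international pool
The international pool wins overall and in every department group — no reversal.

Yes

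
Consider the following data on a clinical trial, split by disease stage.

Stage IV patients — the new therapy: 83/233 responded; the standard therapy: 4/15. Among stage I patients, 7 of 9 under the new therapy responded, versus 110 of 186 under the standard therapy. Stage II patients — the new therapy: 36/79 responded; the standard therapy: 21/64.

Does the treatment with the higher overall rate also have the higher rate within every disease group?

No

Stage IV: the new therapy 83/233 = 35.6%, the standard therapy 4/15 = 26.7% → the new therapy
Stage I: the new therapy 7/9 = 77.8%, the standard therapy 110/186 = 59.1% → the new therapy
Stage II: the new therapy 36/79 = 45.6%, the standard therapy 21/64 = 32.8% → the new therapy
Overall: the new therapy 126/321 = 39.3%, the standard therapy 135/265 = 50.9% → the standard therapy
The new therapy wins each disease group but the standard therapy wins overall — the comparison reverses. The new therapy's patients skew toward stage IV, which has a lower base rate.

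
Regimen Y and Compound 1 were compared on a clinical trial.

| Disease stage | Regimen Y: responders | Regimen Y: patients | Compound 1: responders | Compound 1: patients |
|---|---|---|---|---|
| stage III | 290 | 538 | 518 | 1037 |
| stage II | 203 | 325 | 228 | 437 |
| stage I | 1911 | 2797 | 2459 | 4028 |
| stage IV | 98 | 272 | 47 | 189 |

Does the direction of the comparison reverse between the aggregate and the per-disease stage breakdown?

Stage III: Regimen Y 290/538 = 53.9%, Compound 1 518/1037 = 50.0% → Regimen Y
Stage II: Regimen Y 203/325 = 62.5%, Compound 1 228/437 = 52.2% → Regimen Y
Stage I: Regimen Y 1911/2797 = 68.3%, Compound 1 2459/4028 = 61.0% → Regimen Y
Stage IV: Regimen Y 98/272 = 36.0%, Compound 1 47/189 = 24.9% → Regimen Y
Overall: Regimen Y 2502/3932 = 63.6%, Compound 1 3252/5691 = 57.1% → Regimen Y
Regimen Y wins overall and in every disease group — no reversal.

No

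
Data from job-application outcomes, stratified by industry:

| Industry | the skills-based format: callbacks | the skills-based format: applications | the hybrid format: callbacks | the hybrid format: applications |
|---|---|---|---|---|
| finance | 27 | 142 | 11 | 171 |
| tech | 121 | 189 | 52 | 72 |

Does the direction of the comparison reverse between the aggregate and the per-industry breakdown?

No

Finance: the skills-based format 27/142 = 19.0%, the hybrid format 11/171 = 6.4% → the skills-based format
Tech: the skills-based format 121/189 = 64.0%, the hybrid format 52/72 = 72.2% → the hybrid format
Overall: the skills-based format 148/331 = 44.7%, the hybrid format 63/243 = 25.9% → the skills-based format
Neither sweeps: the skills-based format wins 1 of 2 groups, the hybrid format wins 1. The skills-based format wins overall but not every group — no Simpson reversal.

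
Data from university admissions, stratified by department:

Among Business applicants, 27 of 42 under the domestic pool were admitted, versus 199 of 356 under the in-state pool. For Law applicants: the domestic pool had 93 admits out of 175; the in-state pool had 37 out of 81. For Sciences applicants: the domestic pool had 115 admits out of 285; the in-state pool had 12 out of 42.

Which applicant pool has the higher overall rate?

Business: the domestic pool 27/42 = 64.3%, the in-state pool 199/356 = 55.9% → the domestic pool
Law: the domestic pool 93/175 = 53.1%, the in-state pool 37/81 = 45.7% → the domestic pool
Sciences: the domestic pool 115/285 = 40.4%, the in-state pool 12/42 = 28.6% → the domestic pool
Overall: the domestic pool 235/502 = 46.8%, the in-state pool 248/479 = 51.8% → the in-state pool
(The domestic pool wins every department group but the in-state pool wins overall — the domestic pool's applicants skew toward the low-rate Sciences group.)

the in-state pool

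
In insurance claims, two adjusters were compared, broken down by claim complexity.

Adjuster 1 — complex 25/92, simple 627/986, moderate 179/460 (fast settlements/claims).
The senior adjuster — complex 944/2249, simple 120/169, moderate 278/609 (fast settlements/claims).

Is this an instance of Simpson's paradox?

Complex: Adjuster 1 25/92 = 27.2%, the senior adjuster 944/2249 = 42.0% → the senior adjuster
Simple: Adjuster 1 627/986 = 63.6%, the senior adjuster 120/169 = 71.0% → the senior adjuster
Moderate: Adjuster 1 179/460 = 38.9%, the senior adjuster 278/609 = 45.6% → the senior adjuster
Overall: Adjuster 1 831/1538 = 54.0%, the senior adjuster 1342/3027 = 44.3% → Adjuster 1
The senior adjuster wins each claim group but Adjuster 1 wins overall — the comparison reverses. The senior adjuster's claims skew toward complex, which has a lower base rate.

Yes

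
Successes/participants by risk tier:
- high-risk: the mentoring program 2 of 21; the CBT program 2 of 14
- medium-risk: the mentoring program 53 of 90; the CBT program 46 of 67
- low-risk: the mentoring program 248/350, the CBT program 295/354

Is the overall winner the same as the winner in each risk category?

Yes

High-risk: the mentoring program 2/21 = 9.5%, the CBT program 2/14 = 14.3% → the CBT program
Medium-risk: the mentoring program 53/90 = 58.9%, the CBT program 46/67 = 68.7% → the CBT program
Low-risk: the mentoring program 248/350 = 70.9%, the CBT program 295/354 = 83.3% → the CBT program
Overall: the mentoring program 303/461 = 65.7%, the CBT program 343/435 = 78.9% → the CBT program
The CBT program wins overall and in every risk group — no reversal.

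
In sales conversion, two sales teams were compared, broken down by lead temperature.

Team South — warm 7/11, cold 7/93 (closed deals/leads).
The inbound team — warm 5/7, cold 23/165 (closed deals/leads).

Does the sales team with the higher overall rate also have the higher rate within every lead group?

Warm: Team South 7/11 = 63.6%, the inbound team 5/7 = 71.4% → the inbound team
Cold: Team South 7/93 = 7.5%, the inbound team 23/165 = 13.9% → the inbound team
Overall: Team South 14/104 = 13.5%, the inbound team 28/172 = 16.3% → the inbound team
The inbound team wins overall and in every lead group — no reversal.

Yes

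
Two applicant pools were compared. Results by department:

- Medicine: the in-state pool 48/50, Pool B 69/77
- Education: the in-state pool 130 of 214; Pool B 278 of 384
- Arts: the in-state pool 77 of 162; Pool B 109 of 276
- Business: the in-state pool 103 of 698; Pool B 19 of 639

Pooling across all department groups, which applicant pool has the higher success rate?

Pool B

Medicine: the in-state pool 48/50 = 96.0%, Pool B 69/77 = 89.6% → the in-state pool
Education: the in-state pool 130/214 = 60.7%, Pool B 278/384 = 72.4% → Pool B
Arts: the in-state pool 77/162 = 47.5%, Pool B 109/276 = 39.5% → the in-state pool
Business: the in-state pool 103/698 = 14.8%, Pool B 19/639 = 3.0% → the in-state pool
Overall: the in-state pool 358/1124 = 31.9%, Pool B 475/1376 = 34.5% → Pool B
(Neither sweeps every department group, but Pool B has the higher pooled rate.)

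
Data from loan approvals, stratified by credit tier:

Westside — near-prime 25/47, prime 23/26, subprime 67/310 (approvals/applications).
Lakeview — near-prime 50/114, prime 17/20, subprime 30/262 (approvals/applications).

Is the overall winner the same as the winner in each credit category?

Yes

Near-prime: Westside 25/47 = 53.2%, Lakeview 50/114 = 43.9% → Westside
Prime: Westside 23/26 = 88.5%, Lakeview 17/20 = 85.0% → Westside
Subprime: Westside 67/310 = 21.6%, Lakeview 30/262 = 11.5% → Westside
Overall: Westside 115/383 = 30.0%, Lakeview 97/396 = 24.5% → Westside
Westside wins overall and in every credit group — no reversal.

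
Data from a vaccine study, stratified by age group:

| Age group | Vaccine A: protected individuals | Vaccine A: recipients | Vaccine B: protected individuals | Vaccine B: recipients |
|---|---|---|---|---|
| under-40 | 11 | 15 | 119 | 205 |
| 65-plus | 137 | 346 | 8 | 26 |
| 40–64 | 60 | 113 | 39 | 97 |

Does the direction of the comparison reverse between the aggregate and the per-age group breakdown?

Yes

Under-40: Vaccine A 11/15 = 73.3%, Vaccine B 119/205 = 58.0% → Vaccine A
65-plus: Vaccine A 137/346 = 39.6%, Vaccine B 8/26 = 30.8% → Vaccine A
40–64: Vaccine A 60/113 = 53.1%, Vaccine B 39/97 = 40.2% → Vaccine A
Overall: Vaccine A 208/474 = 43.9%, Vaccine B 166/328 = 50.6% → Vaccine B
Vaccine A wins each age group but Vaccine B wins overall — the comparison reverses. Vaccine A's recipients skew toward 65-plus, which has a lower base rate.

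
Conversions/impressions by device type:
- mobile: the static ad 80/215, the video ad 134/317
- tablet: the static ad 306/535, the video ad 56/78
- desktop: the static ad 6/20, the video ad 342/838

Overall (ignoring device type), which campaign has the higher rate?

Mobile: the static ad 80/215 = 37.2%, the video ad 134/317 = 42.3% → the video ad
Tablet: the static ad 306/535 = 57.2%, the video ad 56/78 = 71.8% → the video ad
Desktop: the static ad 6/20 = 30.0%, the video ad 342/838 = 40.8% → the video ad
Overall: the static ad 392/770 = 50.9%, the video ad 532/1233 = 43.1% → the static ad
(The video ad wins every device group but the static ad wins overall — the video ad's impressions skew toward the low-rate desktop group.)

the static ad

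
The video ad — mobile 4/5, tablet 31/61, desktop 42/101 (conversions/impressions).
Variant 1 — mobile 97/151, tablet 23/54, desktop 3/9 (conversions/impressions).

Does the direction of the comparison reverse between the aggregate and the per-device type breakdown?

Mobile: the video ad 4/5 = 80.0%, Variant 1 97/151 = 64.2% → the video ad
Tablet: the video ad 31/61 = 50.8%, Variant 1 23/54 = 42.6% → the video ad
Desktop: the video ad 42/101 = 41.6%, Variant 1 3/9 = 33.3% → the video ad
Overall: the video ad 77/167 = 46.1%, Variant 1 123/214 = 57.5% → Variant 1
The video ad wins each device group but Variant 1 wins overall — the comparison reverses. The video ad's impressions skew toward desktop, which has a lower base rate.

Yes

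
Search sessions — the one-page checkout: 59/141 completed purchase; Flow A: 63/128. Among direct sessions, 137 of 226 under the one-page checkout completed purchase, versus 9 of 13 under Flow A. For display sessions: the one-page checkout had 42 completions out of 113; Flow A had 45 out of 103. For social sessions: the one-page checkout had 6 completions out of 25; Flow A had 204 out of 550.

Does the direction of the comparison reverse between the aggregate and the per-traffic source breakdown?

Search: the one-page checkout 59/141 = 41.8%, Flow A 63/128 = 49.2% → Flow A
Direct: the one-page checkout 137/226 = 60.6%, Flow A 9/13 = 69.2% → Flow A
Display: the one-page checkout 42/113 = 37.2%, Flow A 45/103 = 43.7% → Flow A
Social: the one-page checkout 6/25 = 24.0%, Flow A 204/550 = 37.1% → Flow A
Overall: the one-page checkout 244/505 = 48.3%, Flow A 321/794 = 40.4% → the one-page checkout
Flow A wins each traffic group but the one-page checkout wins overall — the comparison reverses. Flow A's sessions skew toward social, which has a lower base rate.

Yes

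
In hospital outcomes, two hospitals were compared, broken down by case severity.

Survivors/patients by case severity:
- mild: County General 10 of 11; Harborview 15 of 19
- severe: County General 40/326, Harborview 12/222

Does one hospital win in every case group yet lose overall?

No

Mild: County General 10/11 = 90.9%, Harborview 15/19 = 78.9% → County General
Severe: County General 40/326 = 12.3%, Harborview 12/222 = 5.4% → County General
Overall: County General 50/337 = 14.8%, Harborview 27/241 = 11.2% → County General
County General wins overall and in every case group — no reversal.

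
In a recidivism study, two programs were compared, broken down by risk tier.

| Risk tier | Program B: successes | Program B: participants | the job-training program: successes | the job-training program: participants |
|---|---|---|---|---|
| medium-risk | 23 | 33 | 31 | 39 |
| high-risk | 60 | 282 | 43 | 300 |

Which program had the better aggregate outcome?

Program B

Medium-risk: Program B 23/33 = 69.7%, the job-training program 31/39 = 79.5% → the job-training program
High-risk: Program B 60/282 = 21.3%, the job-training program 43/300 = 14.3% → Program B
Overall: Program B 83/315 = 26.3%, the job-training program 74/339 = 21.8% → Program B
(Neither sweeps every risk group, but Program B has the higher pooled rate.)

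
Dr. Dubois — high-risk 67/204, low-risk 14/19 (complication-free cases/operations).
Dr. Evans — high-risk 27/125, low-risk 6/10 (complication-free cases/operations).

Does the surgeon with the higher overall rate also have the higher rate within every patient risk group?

High-risk: Dr. Dubois 67/204 = 32.8%, Dr. Evans 27/125 = 21.6% → Dr. Dubois
Low-risk: Dr. Dubois 14/19 = 73.7%, Dr. Evans 6/10 = 60.0% → Dr. Dubois
Overall: Dr. Dubois 81/223 = 36.3%, Dr. Evans 33/135 = 24.4% → Dr. Dubois
Dr. Dubois wins overall and in every patient risk group — no reversal.

Yes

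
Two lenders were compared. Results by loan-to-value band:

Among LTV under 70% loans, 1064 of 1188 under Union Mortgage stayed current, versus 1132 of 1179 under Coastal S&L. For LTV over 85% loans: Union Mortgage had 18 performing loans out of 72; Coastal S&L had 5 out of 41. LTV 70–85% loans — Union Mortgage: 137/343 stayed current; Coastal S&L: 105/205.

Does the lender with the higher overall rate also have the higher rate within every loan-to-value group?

No

LTV under 70%: Union Mortgage 1064/1188 = 89.6%, Coastal S&L 1132/1179 = 96.0% → Coastal S&L
LTV over 85%: Union Mortgage 18/72 = 25.0%, Coastal S&L 5/41 = 12.2% → Union Mortgage
LTV 70–85%: Union Mortgage 137/343 = 39.9%, Coastal S&L 105/205 = 51.2% → Coastal S&L
Overall: Union Mortgage 1219/1603 = 76.0%, Coastal S&L 1242/1425 = 87.2% → Coastal S&L
Neither sweeps: Union Mortgage wins 1 of 3 groups, Coastal S&L wins 2. Coastal S&L wins overall but not every group — no Simpson reversal.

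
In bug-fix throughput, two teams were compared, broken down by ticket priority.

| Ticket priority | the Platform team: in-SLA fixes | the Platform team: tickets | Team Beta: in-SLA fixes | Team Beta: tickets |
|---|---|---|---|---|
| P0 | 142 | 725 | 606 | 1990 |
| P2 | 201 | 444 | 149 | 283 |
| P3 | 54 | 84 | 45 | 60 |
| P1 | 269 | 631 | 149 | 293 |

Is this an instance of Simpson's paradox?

P0: the Platform team 142/725 = 19.6%, Team Beta 606/1990 = 30.5% → Team Beta
P2: the Platform team 201/444 = 45.3%, Team Beta 149/283 = 52.7% → Team Beta
P3: the Platform team 54/84 = 64.3%, Team Beta 45/60 = 75.0% → Team Beta
P1: the Platform team 269/631 = 42.6%, Team Beta 149/293 = 50.9% → Team Beta
Overall: the Platform team 666/1884 = 35.4%, Team Beta 949/2626 = 36.1% → Team Beta
Team Beta wins overall and in every ticket group — no reversal.

No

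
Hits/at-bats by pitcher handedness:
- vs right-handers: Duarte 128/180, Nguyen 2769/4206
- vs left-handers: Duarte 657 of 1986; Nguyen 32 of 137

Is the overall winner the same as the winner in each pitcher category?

Vs right-handers: Duarte 128/180 = 71.1%, Nguyen 2769/4206 = 65.8% → Duarte
Vs left-handers: Duarte 657/1986 = 33.1%, Nguyen 32/137 = 23.4% → Duarte
Overall: Duarte 785/2166 = 36.2%, Nguyen 2801/4343 = 64.5% → Nguyen
Duarte wins each pitcher group but Nguyen wins overall — the comparison reverses. Duarte's at-bats skew toward vs left-handers, which has a lower base rate.

No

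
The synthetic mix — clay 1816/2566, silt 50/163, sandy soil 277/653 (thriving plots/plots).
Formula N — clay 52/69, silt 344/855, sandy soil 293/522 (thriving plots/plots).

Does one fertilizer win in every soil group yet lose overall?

Yes

Clay: the synthetic mix 1816/2566 = 70.8%, Formula N 52/69 = 75.4% → Formula N
Silt: the synthetic mix 50/163 = 30.7%, Formula N 344/855 = 40.2% → Formula N
Sandy soil: the synthetic mix 277/653 = 42.4%, Formula N 293/522 = 56.1% → Formula N
Overall: the synthetic mix 2143/3382 = 63.4%, Formula N 689/1446 = 47.6% → the synthetic mix
Formula N wins each soil group but the synthetic mix wins overall — the comparison reverses. Formula N's plots skew toward silt, which has a lower base rate.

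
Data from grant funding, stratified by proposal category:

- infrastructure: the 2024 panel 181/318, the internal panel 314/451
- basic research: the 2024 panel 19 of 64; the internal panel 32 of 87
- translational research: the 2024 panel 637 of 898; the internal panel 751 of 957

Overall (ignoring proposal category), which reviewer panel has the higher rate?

Infrastructure: the 2024 panel 181/318 = 56.9%, the internal panel 314/451 = 69.6% → the internal panel
Basic research: the 2024 panel 19/64 = 29.7%, the internal panel 32/87 = 36.8% → the internal panel
Translational research: the 2024 panel 637/898 = 70.9%, the internal panel 751/957 = 78.5% → the internal panel
Overall: the 2024 panel 837/1280 = 65.4%, the internal panel 1097/1495 = 73.4% → the internal panel

the internal panel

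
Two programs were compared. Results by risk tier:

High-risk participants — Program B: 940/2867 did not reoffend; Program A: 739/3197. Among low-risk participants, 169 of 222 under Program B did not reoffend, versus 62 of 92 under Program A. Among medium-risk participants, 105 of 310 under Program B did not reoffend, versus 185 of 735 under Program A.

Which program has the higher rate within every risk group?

High-risk: Program B 940/2867 = 32.8%, Program A 739/3197 = 23.1% → Program B
Low-risk: Program B 169/222 = 76.1%, Program A 62/92 = 67.4% → Program B
Medium-risk: Program B 105/310 = 33.9%, Program A 185/735 = 25.2% → Program B
Program B has the higher rate in all 3 groups.

Program B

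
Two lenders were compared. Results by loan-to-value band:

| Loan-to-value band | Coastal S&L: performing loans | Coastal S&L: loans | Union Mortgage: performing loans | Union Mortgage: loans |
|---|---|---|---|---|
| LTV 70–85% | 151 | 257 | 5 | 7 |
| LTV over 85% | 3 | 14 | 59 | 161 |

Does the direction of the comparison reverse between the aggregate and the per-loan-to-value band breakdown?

LTV 70–85%: Coastal S&L 151/257 = 58.8%, Union Mortgage 5/7 = 71.4% → Union Mortgage
LTV over 85%: Coastal S&L 3/14 = 21.4%, Union Mortgage 59/161 = 36.6% → Union Mortgage
Overall: Coastal S&L 154/271 = 56.8%, Union Mortgage 64/168 = 38.1% → Coastal S&L
Union Mortgage wins each loan-to-value group but Coastal S&L wins overall — the comparison reverses. Union Mortgage's loans skew toward LTV over 85%, which has a lower base rate.

Yes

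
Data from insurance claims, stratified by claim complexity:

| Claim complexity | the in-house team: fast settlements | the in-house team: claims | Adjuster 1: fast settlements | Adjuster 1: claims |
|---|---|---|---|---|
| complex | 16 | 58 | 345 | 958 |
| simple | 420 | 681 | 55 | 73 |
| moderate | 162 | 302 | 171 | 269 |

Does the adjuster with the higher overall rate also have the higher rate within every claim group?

No

Complex: the in-house team 16/58 = 27.6%, Adjuster 1 345/958 = 36.0% → Adjuster 1
Simple: the in-house team 420/681 = 61.7%, Adjuster 1 55/73 = 75.3% → Adjuster 1
Moderate: the in-house team 162/302 = 53.6%, Adjuster 1 171/269 = 63.6% → Adjuster 1
Overall: the in-house team 598/1041 = 57.4%, Adjuster 1 571/1300 = 43.9% → the in-house team
Adjuster 1 wins each claim group but the in-house team wins overall — the comparison reverses. Adjuster 1's claims skew toward complex, which has a lower base rate.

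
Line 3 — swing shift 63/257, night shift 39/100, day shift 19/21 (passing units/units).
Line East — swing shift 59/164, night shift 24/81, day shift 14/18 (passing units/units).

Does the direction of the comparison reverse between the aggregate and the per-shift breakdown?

No

Swing shift: Line 3 63/257 = 24.5%, Line East 59/164 = 36.0% → Line East
Night shift: Line 3 39/100 = 39.0%, Line East 24/81 = 29.6% → Line 3
Day shift: Line 3 19/21 = 90.5%, Line East 14/18 = 77.8% → Line 3
Overall: Line 3 121/378 = 32.0%, Line East 97/263 = 36.9% → Line East
Neither sweeps: Line 3 wins 2 of 3 groups, Line East wins 1. Line East wins overall but not every group — no Simpson reversal.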